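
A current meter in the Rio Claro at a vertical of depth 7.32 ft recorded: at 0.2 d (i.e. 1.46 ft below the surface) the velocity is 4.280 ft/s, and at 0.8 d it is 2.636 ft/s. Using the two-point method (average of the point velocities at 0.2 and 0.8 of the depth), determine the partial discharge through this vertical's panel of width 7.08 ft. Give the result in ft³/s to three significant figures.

v̄ = (4.280 + 2.636) / 2 = 3.458 ft/s
q = v̄ × d × w = 3.458 × 7.32 × 7.08 = 179.2 ft³/s

179 ft³/s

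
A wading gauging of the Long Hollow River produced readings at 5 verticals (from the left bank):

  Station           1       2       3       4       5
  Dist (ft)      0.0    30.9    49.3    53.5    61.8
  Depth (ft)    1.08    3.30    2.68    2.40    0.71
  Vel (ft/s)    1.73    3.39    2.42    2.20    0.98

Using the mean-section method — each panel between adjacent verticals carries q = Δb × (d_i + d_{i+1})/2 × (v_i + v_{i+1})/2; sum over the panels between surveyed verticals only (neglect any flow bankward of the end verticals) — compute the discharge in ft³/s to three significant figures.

Panel 1-2: Δb = 30.9 ft, d̄ = (1.08+3.30)/2 = 2.19, v̄ = (1.73+3.39)/2 = 2.56 → q = 30.9×2.19×2.56 = 173.2 ft³/s
Panel 2-3: Δb = 18.4 ft, d̄ = (3.30+2.68)/2 = 2.99, v̄ = (3.39+2.42)/2 = 2.905 → q = 18.4×2.99×2.905 = 159.8 ft³/s
Panel 3-4: Δb = 4.2 ft, d̄ = (2.68+2.40)/2 = 2.54, v̄ = (2.42+2.20)/2 = 2.31 → q = 4.2×2.54×2.31 = 24.64 ft³/s
Panel 4-5: Δb = 8.3 ft, d̄ = (2.40+0.71)/2 = 1.555, v̄ = (2.20+0.98)/2 = 1.59 → q = 8.3×1.555×1.59 = 20.52 ft³/s
Q = Σ q = 378.2 ft³/s

378 ft³/s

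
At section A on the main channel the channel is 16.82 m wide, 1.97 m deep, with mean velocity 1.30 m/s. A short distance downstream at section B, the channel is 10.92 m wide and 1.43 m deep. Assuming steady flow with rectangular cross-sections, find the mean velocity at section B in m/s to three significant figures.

2.76 m/s

Q = A₁V₁ = (16.82×1.97) × 1.30 = 43.08 m³/s
A₂ = 10.92 × 1.43 = 15.62 m²
V₂ = Q/A₂ = 43.08/15.62 = 2.759 m/s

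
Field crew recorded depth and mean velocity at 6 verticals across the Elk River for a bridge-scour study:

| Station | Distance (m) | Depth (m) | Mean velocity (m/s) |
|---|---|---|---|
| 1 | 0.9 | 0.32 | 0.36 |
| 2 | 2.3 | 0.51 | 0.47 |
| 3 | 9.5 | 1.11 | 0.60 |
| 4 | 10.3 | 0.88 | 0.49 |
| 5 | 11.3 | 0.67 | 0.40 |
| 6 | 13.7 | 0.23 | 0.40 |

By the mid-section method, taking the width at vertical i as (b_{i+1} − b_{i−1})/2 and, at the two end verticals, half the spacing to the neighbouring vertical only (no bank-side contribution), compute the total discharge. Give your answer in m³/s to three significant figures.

w_1 = (2.3 − 0.9)/2 = 0.7 m; q_1 = 0.36 × 0.32 × 0.7 = 0.08064 m³/s
w_2 = (9.5 − 0.9)/2 = 4.3 m; q_2 = 0.47 × 0.51 × 4.3 = 1.031 m³/s
w_3 = (10.3 − 2.3)/2 = 4 m; q_3 = 0.60 × 1.11 × 4 = 2.664 m³/s
w_4 = (11.3 − 9.5)/2 = 0.9 m; q_4 = 0.49 × 0.88 × 0.9 = 0.3881 m³/s
w_5 = (13.7 − 10.3)/2 = 1.7 m; q_5 = 0.40 × 0.67 × 1.7 = 0.4556 m³/s
w_6 = (13.7 − 11.3)/2 = 1.2 m; q_6 = 0.40 × 0.23 × 1.2 = 0.1104 m³/s
Q = Σ qᵢ = 4.729 m³/s

4.73 m³/s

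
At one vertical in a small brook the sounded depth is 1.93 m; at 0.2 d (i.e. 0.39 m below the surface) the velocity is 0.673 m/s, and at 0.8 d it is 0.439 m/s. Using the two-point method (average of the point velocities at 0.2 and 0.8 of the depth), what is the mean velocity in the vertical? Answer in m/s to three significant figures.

0.556 m/s

v̄ = (0.673 + 0.439) / 2 = 0.5560 m/s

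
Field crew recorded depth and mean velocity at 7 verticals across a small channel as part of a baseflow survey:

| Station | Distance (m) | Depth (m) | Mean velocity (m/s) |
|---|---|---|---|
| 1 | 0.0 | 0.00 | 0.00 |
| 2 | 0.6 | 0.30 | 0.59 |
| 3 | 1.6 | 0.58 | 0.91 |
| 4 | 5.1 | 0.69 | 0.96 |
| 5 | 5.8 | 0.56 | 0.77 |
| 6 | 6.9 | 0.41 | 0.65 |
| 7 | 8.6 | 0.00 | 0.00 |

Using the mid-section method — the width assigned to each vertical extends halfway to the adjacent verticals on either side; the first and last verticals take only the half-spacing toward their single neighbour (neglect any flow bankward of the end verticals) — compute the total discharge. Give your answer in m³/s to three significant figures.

w_2 = (1.6 − 0.0)/2 = 0.8 m; q_2 = 0.59 × 0.30 × 0.8 = 0.1416 m³/s
w_3 = (5.1 − 0.6)/2 = 2.25 m; q_3 = 0.91 × 0.58 × 2.25 = 1.188 m³/s
w_4 = (5.8 − 1.6)/2 = 2.1 m; q_4 = 0.96 × 0.69 × 2.1 = 1.391 m³/s
w_5 = (6.9 − 5.1)/2 = 0.9 m; q_5 = 0.77 × 0.56 × 0.9 = 0.3881 m³/s
w_6 = (8.6 − 5.8)/2 = 1.4 m; q_6 = 0.65 × 0.41 × 1.4 = 0.3731 m³/s
Stations 1, 7 contribute zero (depth or velocity is 0).
Q = Σ qᵢ = 3.481 m³/s

3.48 m³/s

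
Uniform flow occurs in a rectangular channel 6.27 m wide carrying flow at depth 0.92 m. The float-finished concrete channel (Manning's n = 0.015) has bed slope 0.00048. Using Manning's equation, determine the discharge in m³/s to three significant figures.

6.71 m³/s

A = b·y = 6.27 × 0.92 = 5.768 m²
P = b + 2y = 6.27 + 2×0.92 = 8.110 m
R = A/P = 5.768/8.110 = 0.7113 m
Q = (1/n)·A·R^(2/3)·S^(1/2) = (1/0.015) × 5.768 × 0.7113^(2/3) × 0.00048^(1/2) = 6.713 m³/s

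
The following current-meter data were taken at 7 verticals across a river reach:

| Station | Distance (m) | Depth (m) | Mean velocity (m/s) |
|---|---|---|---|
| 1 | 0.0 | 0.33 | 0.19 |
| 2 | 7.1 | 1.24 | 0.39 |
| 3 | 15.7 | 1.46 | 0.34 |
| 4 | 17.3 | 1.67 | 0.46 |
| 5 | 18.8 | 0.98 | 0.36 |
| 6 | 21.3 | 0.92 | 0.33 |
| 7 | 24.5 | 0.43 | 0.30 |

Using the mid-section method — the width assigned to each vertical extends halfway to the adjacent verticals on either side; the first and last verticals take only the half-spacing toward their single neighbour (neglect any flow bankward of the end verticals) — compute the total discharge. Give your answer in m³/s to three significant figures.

9.52 m³/s

w_1 = (7.1 − 0.0)/2 = 3.55 m; q_1 = 0.19 × 0.33 × 3.55 = 0.2226 m³/s
w_2 = (15.7 − 0.0)/2 = 7.85 m; q_2 = 0.39 × 1.24 × 7.85 = 3.796 m³/s
w_3 = (17.3 − 7.1)/2 = 5.1 m; q_3 = 0.34 × 1.46 × 5.1 = 2.532 m³/s
w_4 = (18.8 − 15.7)/2 = 1.55 m; q_4 = 0.46 × 1.67 × 1.55 = 1.191 m³/s
w_5 = (21.3 − 17.3)/2 = 2 m; q_5 = 0.36 × 0.98 × 2 = 0.7056 m³/s
w_6 = (24.5 − 18.8)/2 = 2.85 m; q_6 = 0.33 × 0.92 × 2.85 = 0.8653 m³/s
w_7 = (24.5 − 21.3)/2 = 1.6 m; q_7 = 0.30 × 0.43 × 1.6 = 0.2064 m³/s
Q = Σ qᵢ = 9.518 m³/s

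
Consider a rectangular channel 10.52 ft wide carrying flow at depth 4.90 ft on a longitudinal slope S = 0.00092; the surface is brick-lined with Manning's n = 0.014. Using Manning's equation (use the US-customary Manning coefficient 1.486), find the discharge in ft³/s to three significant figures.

309 ft³/s

A = b·y = 10.52 × 4.90 = 51.55 ft²
P = b + 2y = 10.52 + 2×4.90 = 20.32 ft
R = A/P = 51.55/20.32 = 2.537 ft
Q = (1.486/n)·A·R^(2/3)·S^(1/2) = (1.486/0.014) × 51.55 × 2.537^(2/3) × 0.00092^(1/2) = 308.7 ft³/s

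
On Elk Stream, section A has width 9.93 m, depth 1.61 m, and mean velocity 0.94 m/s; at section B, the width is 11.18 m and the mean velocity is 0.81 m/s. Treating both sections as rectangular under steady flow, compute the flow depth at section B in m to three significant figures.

1.66 m

Q = A₁V₁ = (9.93×1.61) × 0.94 = 15.03 m³/s
d₂ = Q/(b₂ V₂) = 15.03/(11.18×0.81) = 1.659 m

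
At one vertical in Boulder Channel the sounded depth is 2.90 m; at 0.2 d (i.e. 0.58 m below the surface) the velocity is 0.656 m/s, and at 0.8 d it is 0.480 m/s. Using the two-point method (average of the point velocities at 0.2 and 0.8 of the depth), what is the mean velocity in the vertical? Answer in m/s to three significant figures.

v̄ = (0.656 + 0.480) / 2 = 0.5680 m/s

0.568 m/s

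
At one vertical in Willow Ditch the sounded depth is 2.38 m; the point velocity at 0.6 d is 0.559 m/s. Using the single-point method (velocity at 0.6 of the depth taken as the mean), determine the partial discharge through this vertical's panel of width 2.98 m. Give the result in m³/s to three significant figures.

3.96 m³/s

v̄ = v₀.₆ = 0.559 m/s
q = v̄ × d × w = 0.5590 × 2.38 × 2.98 = 3.965 m³/s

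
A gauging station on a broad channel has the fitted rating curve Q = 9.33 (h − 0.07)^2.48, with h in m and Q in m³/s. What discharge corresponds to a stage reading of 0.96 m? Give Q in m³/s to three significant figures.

Q = 9.33 × (0.96 − 0.07)^2.48 = 9.33 × 0.89^2.48 = 6.988 m³/s

6.99 m³/s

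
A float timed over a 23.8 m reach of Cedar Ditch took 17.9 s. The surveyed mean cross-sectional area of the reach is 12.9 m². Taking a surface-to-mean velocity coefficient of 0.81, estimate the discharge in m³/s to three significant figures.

v_surface = L / t̄ = 23.8 / 17.9 = 1.330 m/s
v_mean = 0.81 × 1.330 = 1.077 m/s
Q = A × v_mean = 12.9 × 1.077 = 13.89 m³/s

13.9 m³/s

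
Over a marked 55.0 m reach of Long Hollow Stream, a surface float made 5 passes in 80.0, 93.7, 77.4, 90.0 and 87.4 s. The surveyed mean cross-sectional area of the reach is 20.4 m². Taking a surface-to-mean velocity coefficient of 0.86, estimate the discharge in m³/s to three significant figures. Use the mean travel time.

t̄ = (80.0 + 93.7 + 77.4 + 90.0 + 87.4) / 5 = 85.7 s
v_surface = L / t̄ = 55.0 / 85.7 = 0.6418 m/s
v_mean = 0.86 × 0.6418 = 0.5519 m/s
Q = A × v_mean = 20.4 × 0.5519 = 11.26 m³/s

11.3 m³/s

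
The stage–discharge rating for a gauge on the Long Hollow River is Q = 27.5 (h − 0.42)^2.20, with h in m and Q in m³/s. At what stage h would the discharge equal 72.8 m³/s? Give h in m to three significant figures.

h − h₀ = (Q/C)^(1/b) = (72.8/27.5)^(1/2.20) = 1.557 m
h = 0.42 + 1.557 = 1.977 m

1.98 m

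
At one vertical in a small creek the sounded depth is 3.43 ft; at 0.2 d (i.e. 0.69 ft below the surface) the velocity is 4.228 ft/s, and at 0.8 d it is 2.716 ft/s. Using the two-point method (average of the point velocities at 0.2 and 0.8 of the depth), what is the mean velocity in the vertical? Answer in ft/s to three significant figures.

3.47 ft/s

v̄ = (4.228 + 2.716) / 2 = 3.472 ft/s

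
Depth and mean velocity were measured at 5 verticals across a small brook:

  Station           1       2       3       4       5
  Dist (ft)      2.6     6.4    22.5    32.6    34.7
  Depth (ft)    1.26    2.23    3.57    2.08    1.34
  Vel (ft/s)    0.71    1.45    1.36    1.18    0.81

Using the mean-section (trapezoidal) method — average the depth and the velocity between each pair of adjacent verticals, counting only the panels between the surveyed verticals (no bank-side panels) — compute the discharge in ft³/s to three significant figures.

113 ft³/s

Panel 1-2: Δb = 3.8 ft, d̄ = (1.26+2.23)/2 = 1.745, v̄ = (0.71+1.45)/2 = 1.08 → q = 3.8×1.745×1.08 = 7.161 ft³/s
Panel 2-3: Δb = 16.1 ft, d̄ = (2.23+3.57)/2 = 2.9, v̄ = (1.45+1.36)/2 = 1.405 → q = 16.1×2.9×1.405 = 65.60 ft³/s
Panel 3-4: Δb = 10.1 ft, d̄ = (3.57+2.08)/2 = 2.825, v̄ = (1.36+1.18)/2 = 1.27 → q = 10.1×2.825×1.27 = 36.24 ft³/s
Panel 4-5: Δb = 2.1 ft, d̄ = (2.08+1.34)/2 = 1.71, v̄ = (1.18+0.81)/2 = 0.995 → q = 2.1×1.71×0.995 = 3.573 ft³/s
Q = Σ q = 112.6 ft³/s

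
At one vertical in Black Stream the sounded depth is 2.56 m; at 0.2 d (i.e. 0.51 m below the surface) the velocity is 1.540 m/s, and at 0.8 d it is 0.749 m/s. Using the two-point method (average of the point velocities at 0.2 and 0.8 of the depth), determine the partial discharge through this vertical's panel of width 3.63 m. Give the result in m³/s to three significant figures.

10.6 m³/s

v̄ = (1.540 + 0.749) / 2 = 1.145 m/s
q = v̄ × d × w = 1.145 × 2.56 × 3.63 = 10.64 m³/s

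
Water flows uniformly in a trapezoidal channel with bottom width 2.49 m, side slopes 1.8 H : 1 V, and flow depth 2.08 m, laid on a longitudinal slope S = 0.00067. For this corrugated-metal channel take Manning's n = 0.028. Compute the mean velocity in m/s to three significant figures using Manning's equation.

1.03 m/s

A = (b + z·y)·y = (2.49 + 1.8×2.08)×2.08 = 12.97 m²
P = b + 2y√(1+z²) = 2.49 + 2×2.08×√(1+1.8²) = 11.06 m
R = A/P = 12.97/11.06 = 1.173 m
Q = (1/n)·A·R^(2/3)·S^(1/2) = (1/0.028) × 12.97 × 1.173^(2/3) × 0.00067^(1/2) = 13.33 m³/s
V = Q/A = 13.33/12.97 = 1.028 m/s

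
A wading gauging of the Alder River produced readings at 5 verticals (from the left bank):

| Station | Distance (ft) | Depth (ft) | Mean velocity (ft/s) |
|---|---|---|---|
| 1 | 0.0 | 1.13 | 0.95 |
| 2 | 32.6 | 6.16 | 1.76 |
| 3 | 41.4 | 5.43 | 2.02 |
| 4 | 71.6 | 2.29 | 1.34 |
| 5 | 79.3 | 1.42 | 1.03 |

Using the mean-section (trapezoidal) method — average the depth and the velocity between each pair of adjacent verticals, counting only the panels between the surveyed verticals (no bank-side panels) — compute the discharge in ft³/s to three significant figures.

Panel 1-2: Δb = 32.6 ft, d̄ = (1.13+6.16)/2 = 3.645, v̄ = (0.95+1.76)/2 = 1.355 → q = 32.6×3.645×1.355 = 161.0 ft³/s
Panel 2-3: Δb = 8.8 ft, d̄ = (6.16+5.43)/2 = 5.795, v̄ = (1.76+2.02)/2 = 1.89 → q = 8.8×5.795×1.89 = 96.38 ft³/s
Panel 3-4: Δb = 30.2 ft, d̄ = (5.43+2.29)/2 = 3.86, v̄ = (2.02+1.34)/2 = 1.68 → q = 30.2×3.86×1.68 = 195.8 ft³/s
Panel 4-5: Δb = 7.7 ft, d̄ = (2.29+1.42)/2 = 1.855, v̄ = (1.34+1.03)/2 = 1.185 → q = 7.7×1.855×1.185 = 16.93 ft³/s
Q = Σ q = 470.2 ft³/s

470 ft³/s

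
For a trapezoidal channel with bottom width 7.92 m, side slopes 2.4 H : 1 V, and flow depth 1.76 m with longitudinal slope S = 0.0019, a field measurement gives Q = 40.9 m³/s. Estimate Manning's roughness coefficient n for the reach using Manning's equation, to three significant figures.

A = (b + z·y)·y = (7.92 + 2.4×1.76)×1.76 = 21.37 m²
P = b + 2y√(1+z²) = 7.92 + 2×1.76×√(1+2.4²) = 17.07 m
R = A/P = 21.37/17.07 = 1.252 m
n = (1/Q)·A·R^(2/3)·S^(1/2) = (1/40.9) × 21.37 × 1.162 × 0.04359 = 0.02646

0.0265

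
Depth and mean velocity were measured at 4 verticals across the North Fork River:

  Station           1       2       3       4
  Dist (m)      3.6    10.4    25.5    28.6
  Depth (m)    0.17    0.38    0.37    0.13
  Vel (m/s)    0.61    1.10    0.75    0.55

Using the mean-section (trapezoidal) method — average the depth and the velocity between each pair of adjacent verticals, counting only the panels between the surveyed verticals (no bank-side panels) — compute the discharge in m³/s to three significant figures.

Panel 1-2: Δb = 6.8 m, d̄ = (0.17+0.38)/2 = 0.275, v̄ = (0.61+1.10)/2 = 0.855 → q = 6.8×0.275×0.855 = 1.599 m³/s
Panel 2-3: Δb = 15.1 m, d̄ = (0.38+0.37)/2 = 0.375, v̄ = (1.10+0.75)/2 = 0.925 → q = 15.1×0.375×0.925 = 5.238 m³/s
Panel 3-4: Δb = 3.1 m, d̄ = (0.37+0.13)/2 = 0.25, v̄ = (0.75+0.55)/2 = 0.65 → q = 3.1×0.25×0.65 = 0.5038 m³/s
Q = Σ q = 7.340 m³/s

7.34 m³/s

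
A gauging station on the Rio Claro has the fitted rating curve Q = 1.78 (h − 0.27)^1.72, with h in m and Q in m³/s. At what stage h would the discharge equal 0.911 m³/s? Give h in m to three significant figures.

0.947 m

h − h₀ = (Q/C)^(1/b) = (0.911/1.78)^(1/1.72) = 0.6774 m
h = 0.27 + 0.6774 = 0.9474 m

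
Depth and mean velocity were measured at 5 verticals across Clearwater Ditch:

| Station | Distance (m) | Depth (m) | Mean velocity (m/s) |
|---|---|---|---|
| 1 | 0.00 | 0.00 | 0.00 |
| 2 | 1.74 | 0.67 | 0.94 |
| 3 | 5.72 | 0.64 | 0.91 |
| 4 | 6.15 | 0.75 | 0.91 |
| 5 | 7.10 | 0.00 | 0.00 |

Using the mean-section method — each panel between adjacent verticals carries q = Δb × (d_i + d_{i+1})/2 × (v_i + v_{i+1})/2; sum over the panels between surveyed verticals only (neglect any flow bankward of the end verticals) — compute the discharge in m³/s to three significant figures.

Panel 1-2: Δb = 1.74 m, d̄ = (0.00+0.67)/2 = 0.335, v̄ = (0.00+0.94)/2 = 0.47 → q = 1.74×0.335×0.47 = 0.2740 m³/s
Panel 2-3: Δb = 3.98 m, d̄ = (0.67+0.64)/2 = 0.655, v̄ = (0.94+0.91)/2 = 0.925 → q = 3.98×0.655×0.925 = 2.411 m³/s
Panel 3-4: Δb = 0.43 m, d̄ = (0.64+0.75)/2 = 0.695, v̄ = (0.91+0.91)/2 = 0.91 → q = 0.43×0.695×0.91 = 0.2720 m³/s
Panel 4-5: Δb = 0.95 m, d̄ = (0.75+0.00)/2 = 0.375, v̄ = (0.91+0.00)/2 = 0.455 → q = 0.95×0.375×0.455 = 0.1621 m³/s
Q = Σ q = 3.119 m³/s

3.12 m³/s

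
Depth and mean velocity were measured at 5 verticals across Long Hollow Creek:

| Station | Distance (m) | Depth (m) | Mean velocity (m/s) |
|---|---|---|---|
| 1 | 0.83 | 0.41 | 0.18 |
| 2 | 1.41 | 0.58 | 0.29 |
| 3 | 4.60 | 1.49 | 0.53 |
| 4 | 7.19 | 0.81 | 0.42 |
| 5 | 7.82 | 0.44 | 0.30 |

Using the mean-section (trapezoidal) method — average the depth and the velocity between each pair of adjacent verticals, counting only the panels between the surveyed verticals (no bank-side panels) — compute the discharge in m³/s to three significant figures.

Panel 1-2: Δb = 0.58 m, d̄ = (0.41+0.58)/2 = 0.495, v̄ = (0.18+0.29)/2 = 0.235 → q = 0.58×0.495×0.235 = 0.06747 m³/s
Panel 2-3: Δb = 3.19 m, d̄ = (0.58+1.49)/2 = 1.035, v̄ = (0.29+0.53)/2 = 0.41 → q = 3.19×1.035×0.41 = 1.354 m³/s
Panel 3-4: Δb = 2.59 m, d̄ = (1.49+0.81)/2 = 1.15, v̄ = (0.53+0.42)/2 = 0.475 → q = 2.59×1.15×0.475 = 1.415 m³/s
Panel 4-5: Δb = 0.63 m, d̄ = (0.81+0.44)/2 = 0.625, v̄ = (0.42+0.30)/2 = 0.36 → q = 0.63×0.625×0.36 = 0.1418 m³/s
Q = Σ q = 2.978 m³/s

2.98 m³/s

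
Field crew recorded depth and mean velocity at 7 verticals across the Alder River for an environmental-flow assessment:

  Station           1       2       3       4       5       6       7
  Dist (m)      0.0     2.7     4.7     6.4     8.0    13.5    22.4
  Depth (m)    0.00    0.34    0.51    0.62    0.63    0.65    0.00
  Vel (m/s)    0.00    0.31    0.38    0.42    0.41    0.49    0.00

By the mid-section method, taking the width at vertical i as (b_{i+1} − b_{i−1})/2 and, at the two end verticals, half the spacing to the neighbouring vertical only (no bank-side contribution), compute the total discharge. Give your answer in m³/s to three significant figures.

4.25 m³/s

w_2 = (4.7 − 0.0)/2 = 2.35 m; q_2 = 0.31 × 0.34 × 2.35 = 0.2477 m³/s
w_3 = (6.4 − 2.7)/2 = 1.85 m; q_3 = 0.38 × 0.51 × 1.85 = 0.3585 m³/s
w_4 = (8.0 − 4.7)/2 = 1.65 m; q_4 = 0.42 × 0.62 × 1.65 = 0.4297 m³/s
w_5 = (13.5 − 6.4)/2 = 3.55 m; q_5 = 0.41 × 0.63 × 3.55 = 0.9170 m³/s
w_6 = (22.4 − 8.0)/2 = 7.2 m; q_6 = 0.49 × 0.65 × 7.2 = 2.293 m³/s
Stations 1, 7 contribute zero (depth or velocity is 0).
Q = Σ qᵢ = 4.246 m³/s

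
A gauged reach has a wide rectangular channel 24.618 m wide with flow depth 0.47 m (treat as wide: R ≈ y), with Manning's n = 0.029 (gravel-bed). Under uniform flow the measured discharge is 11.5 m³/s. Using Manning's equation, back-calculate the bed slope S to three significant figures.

0.00227

A = b·y = 24.618 × 0.47 = 11.57 m²
Wide channel: R ≈ y = 0.47 m
S = (Q·n / (1·A·R^(2/3)))² = (11.5×0.029 / (1×11.57×0.6045))² = 0.002273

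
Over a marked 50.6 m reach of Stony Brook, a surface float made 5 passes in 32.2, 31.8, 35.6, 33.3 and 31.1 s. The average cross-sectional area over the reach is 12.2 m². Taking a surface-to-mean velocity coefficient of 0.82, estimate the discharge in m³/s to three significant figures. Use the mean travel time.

t̄ = (32.2 + 31.8 + 35.6 + 33.3 + 31.1) / 5 = 32.8 s
v_surface = L / t̄ = 50.6 / 32.8 = 1.543 m/s
v_mean = 0.82 × 1.543 = 1.265 m/s
Q = A × v_mean = 12.2 × 1.265 = 15.43 m³/s

15.4 m³/s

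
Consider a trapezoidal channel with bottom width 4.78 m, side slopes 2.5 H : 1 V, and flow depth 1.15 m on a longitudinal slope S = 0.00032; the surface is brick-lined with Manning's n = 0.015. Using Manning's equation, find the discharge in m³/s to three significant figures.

9.06 m³/s

A = (b + z·y)·y = (4.78 + 2.5×1.15)×1.15 = 8.803 m²
P = b + 2y√(1+z²) = 4.78 + 2×1.15×√(1+2.5²) = 10.97 m
R = A/P = 8.803/10.97 = 0.8023 m
Q = (1/n)·A·R^(2/3)·S^(1/2) = (1/0.015) × 8.803 × 0.8023^(2/3) × 0.00032^(1/2) = 9.064 m³/s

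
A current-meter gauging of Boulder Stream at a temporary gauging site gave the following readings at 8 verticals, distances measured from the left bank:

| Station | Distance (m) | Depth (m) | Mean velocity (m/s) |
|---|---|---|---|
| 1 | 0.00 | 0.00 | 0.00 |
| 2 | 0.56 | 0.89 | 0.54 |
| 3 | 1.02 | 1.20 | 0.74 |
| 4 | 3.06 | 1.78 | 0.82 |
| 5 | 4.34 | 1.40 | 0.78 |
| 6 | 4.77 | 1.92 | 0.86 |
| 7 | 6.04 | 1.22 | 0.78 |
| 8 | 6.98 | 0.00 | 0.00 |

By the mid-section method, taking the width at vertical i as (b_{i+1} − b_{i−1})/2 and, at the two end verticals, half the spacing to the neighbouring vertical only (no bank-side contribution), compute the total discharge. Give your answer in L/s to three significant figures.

7170 L/s

w_2 = (1.02 − 0.00)/2 = 0.51 m; q_2 = 0.54 × 0.89 × 0.51 = 0.2451 m³/s
w_3 = (3.06 − 0.56)/2 = 1.25 m; q_3 = 0.74 × 1.20 × 1.25 = 1.110 m³/s
w_4 = (4.34 − 1.02)/2 = 1.66 m; q_4 = 0.82 × 1.78 × 1.66 = 2.423 m³/s
w_5 = (4.77 − 3.06)/2 = 0.855 m; q_5 = 0.78 × 1.40 × 0.855 = 0.9337 m³/s
w_6 = (6.04 − 4.34)/2 = 0.85 m; q_6 = 0.86 × 1.92 × 0.85 = 1.404 m³/s
w_7 = (6.98 − 4.77)/2 = 1.105 m; q_7 = 0.78 × 1.22 × 1.105 = 1.052 m³/s
Stations 1, 8 contribute zero (depth or velocity is 0).
Q = Σ qᵢ = 7.167 m³/s
= 7.167 × 1000 = 7167 L/s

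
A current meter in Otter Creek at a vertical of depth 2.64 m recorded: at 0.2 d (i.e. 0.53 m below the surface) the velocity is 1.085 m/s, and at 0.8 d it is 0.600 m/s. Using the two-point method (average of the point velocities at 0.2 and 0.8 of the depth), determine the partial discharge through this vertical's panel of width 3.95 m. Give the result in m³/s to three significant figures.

v̄ = (1.085 + 0.600) / 2 = 0.8425 m/s
q = v̄ × d × w = 0.8425 × 2.64 × 3.95 = 8.786 m³/s

8.79 m³/s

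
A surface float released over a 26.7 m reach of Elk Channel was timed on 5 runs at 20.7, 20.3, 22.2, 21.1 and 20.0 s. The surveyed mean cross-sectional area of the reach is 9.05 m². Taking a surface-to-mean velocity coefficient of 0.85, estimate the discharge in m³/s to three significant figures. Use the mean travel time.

9.85 m³/s

t̄ = (20.7 + 20.3 + 22.2 + 21.1 + 20.0) / 5 = 20.86 s
v_surface = L / t̄ = 26.7 / 20.86 = 1.280 m/s
v_mean = 0.85 × 1.280 = 1.088 m/s
Q = A × v_mean = 9.05 × 1.088 = 9.846 m³/s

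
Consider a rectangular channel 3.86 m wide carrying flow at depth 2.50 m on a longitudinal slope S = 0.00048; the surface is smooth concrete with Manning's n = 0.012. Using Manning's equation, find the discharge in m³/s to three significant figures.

18.7 m³/s

A = b·y = 3.86 × 2.50 = 9.650 m²
P = b + 2y = 3.86 + 2×2.50 = 8.860 m
R = A/P = 9.650/8.860 = 1.089 m
Q = (1/n)·A·R^(2/3)·S^(1/2) = (1/0.012) × 9.650 × 1.089^(2/3) × 0.00048^(1/2) = 18.65 m³/s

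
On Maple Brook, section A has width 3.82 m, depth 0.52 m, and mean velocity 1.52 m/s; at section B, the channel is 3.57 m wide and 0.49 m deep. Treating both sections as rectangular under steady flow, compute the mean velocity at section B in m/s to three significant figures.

Q = A₁V₁ = (3.82×0.52) × 1.52 = 3.019 m³/s
A₂ = 3.57 × 0.49 = 1.749 m²
V₂ = Q/A₂ = 3.019/1.749 = 1.726 m/s

1.73 m/s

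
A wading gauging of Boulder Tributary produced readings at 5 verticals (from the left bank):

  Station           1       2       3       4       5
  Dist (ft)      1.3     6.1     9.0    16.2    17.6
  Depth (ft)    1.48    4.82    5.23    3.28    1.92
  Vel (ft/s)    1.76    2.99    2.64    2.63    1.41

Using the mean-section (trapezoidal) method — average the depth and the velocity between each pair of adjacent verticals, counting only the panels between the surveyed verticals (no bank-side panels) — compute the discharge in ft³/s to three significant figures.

165 ft³/s

Panel 1-2: Δb = 4.8 ft, d̄ = (1.48+4.82)/2 = 3.15, v̄ = (1.76+2.99)/2 = 2.375 → q = 4.8×3.15×2.375 = 35.91 ft³/s
Panel 2-3: Δb = 2.9 ft, d̄ = (4.82+5.23)/2 = 5.025, v̄ = (2.99+2.64)/2 = 2.815 → q = 2.9×5.025×2.815 = 41.02 ft³/s
Panel 3-4: Δb = 7.2 ft, d̄ = (5.23+3.28)/2 = 4.255, v̄ = (2.64+2.63)/2 = 2.635 → q = 7.2×4.255×2.635 = 80.73 ft³/s
Panel 4-5: Δb = 1.4 ft, d̄ = (3.28+1.92)/2 = 2.6, v̄ = (2.63+1.41)/2 = 2.02 → q = 1.4×2.6×2.02 = 7.353 ft³/s
Q = Σ q = 165.0 ft³/s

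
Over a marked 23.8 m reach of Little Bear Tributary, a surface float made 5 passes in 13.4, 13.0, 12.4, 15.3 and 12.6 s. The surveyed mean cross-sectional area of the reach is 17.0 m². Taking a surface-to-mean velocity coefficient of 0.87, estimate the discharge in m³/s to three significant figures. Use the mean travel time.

t̄ = (13.4 + 13.0 + 12.4 + 15.3 + 12.6) / 5 = 13.34 s
v_surface = L / t̄ = 23.8 / 13.34 = 1.784 m/s
v_mean = 0.87 × 1.784 = 1.552 m/s
Q = A × v_mean = 17.0 × 1.552 = 26.39 m³/s

26.4 m³/s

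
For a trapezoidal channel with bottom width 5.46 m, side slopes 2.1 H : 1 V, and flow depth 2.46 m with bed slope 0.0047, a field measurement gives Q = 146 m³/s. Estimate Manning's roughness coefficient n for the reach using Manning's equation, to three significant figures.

0.0164

A = (b + z·y)·y = (5.46 + 2.1×2.46)×2.46 = 26.14 m²
P = b + 2y√(1+z²) = 5.46 + 2×2.46×√(1+2.1²) = 16.90 m
R = A/P = 26.14/16.90 = 1.546 m
n = (1/Q)·A·R^(2/3)·S^(1/2) = (1/146) × 26.14 × 1.337 × 0.06856 = 0.01641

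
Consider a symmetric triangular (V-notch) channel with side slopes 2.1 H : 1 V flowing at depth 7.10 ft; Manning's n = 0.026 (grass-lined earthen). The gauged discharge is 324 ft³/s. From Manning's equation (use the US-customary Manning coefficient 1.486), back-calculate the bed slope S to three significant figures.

0.000607

A = z·y² = 2.1×7.10² = 105.9 ft²
P = 2y√(1+z²) = 2×7.10×√(1+2.1²) = 33.03 ft
R = A/P = 105.9/33.03 = 3.205 ft
S = (Q·n / (1.486·A·R^(2/3)))² = (324×0.026 / (1.486×105.9×2.174))² = 0.0006068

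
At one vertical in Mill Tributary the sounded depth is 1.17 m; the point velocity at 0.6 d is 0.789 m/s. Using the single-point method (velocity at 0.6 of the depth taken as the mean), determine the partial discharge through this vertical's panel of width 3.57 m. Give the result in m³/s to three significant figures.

3.30 m³/s

v̄ = v₀.₆ = 0.789 m/s
q = v̄ × d × w = 0.7890 × 1.17 × 3.57 = 3.296 m³/s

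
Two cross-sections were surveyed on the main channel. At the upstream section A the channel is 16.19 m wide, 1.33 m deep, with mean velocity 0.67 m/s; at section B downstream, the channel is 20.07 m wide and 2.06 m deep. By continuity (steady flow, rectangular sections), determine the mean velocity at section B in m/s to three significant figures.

Q = A₁V₁ = (16.19×1.33) × 0.67 = 14.43 m³/s
A₂ = 20.07 × 2.06 = 41.34 m²
V₂ = Q/A₂ = 14.43/41.34 = 0.3489 m/s

0.349 m/s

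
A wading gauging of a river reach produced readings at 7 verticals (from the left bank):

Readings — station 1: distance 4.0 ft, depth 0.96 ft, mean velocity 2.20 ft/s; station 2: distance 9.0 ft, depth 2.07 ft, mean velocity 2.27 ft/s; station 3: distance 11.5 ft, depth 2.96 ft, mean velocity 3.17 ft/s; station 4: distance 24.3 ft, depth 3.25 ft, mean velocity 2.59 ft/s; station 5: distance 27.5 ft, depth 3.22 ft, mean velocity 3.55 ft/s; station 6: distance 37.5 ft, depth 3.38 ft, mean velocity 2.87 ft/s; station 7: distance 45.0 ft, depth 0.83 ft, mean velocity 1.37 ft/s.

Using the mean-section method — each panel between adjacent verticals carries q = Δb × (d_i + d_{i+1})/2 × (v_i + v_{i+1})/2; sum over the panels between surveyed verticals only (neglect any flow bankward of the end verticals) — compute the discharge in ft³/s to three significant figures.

320 ft³/s

Panel 1-2: Δb = 5 ft, d̄ = (0.96+2.07)/2 = 1.515, v̄ = (2.20+2.27)/2 = 2.235 → q = 5×1.515×2.235 = 16.93 ft³/s
Panel 2-3: Δb = 2.5 ft, d̄ = (2.07+2.96)/2 = 2.515, v̄ = (2.27+3.17)/2 = 2.72 → q = 2.5×2.515×2.72 = 17.10 ft³/s
Panel 3-4: Δb = 12.8 ft, d̄ = (2.96+3.25)/2 = 3.105, v̄ = (3.17+2.59)/2 = 2.88 → q = 12.8×3.105×2.88 = 114.5 ft³/s
Panel 4-5: Δb = 3.2 ft, d̄ = (3.25+3.22)/2 = 3.235, v̄ = (2.59+3.55)/2 = 3.07 → q = 3.2×3.235×3.07 = 31.78 ft³/s
Panel 5-6: Δb = 10 ft, d̄ = (3.22+3.38)/2 = 3.3, v̄ = (3.55+2.87)/2 = 3.21 → q = 10×3.3×3.21 = 105.9 ft³/s
Panel 6-7: Δb = 7.5 ft, d̄ = (3.38+0.83)/2 = 2.105, v̄ = (2.87+1.37)/2 = 2.12 → q = 7.5×2.105×2.12 = 33.47 ft³/s
Q = Σ q = 319.7 ft³/s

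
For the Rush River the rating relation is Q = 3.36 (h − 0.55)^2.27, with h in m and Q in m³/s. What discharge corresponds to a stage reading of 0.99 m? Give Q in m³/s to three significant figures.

0.521 m³/s

Q = 3.36 × (0.99 − 0.55)^2.27 = 3.36 × 0.44^2.27 = 0.5212 m³/s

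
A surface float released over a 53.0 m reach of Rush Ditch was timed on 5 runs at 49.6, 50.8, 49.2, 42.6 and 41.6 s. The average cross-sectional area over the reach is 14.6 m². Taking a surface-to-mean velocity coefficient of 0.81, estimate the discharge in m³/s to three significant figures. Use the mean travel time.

13.4 m³/s

t̄ = (49.6 + 50.8 + 49.2 + 42.6 + 41.6) / 5 = 46.76 s
v_surface = L / t̄ = 53.0 / 46.76 = 1.133 m/s
v_mean = 0.81 × 1.133 = 0.9181 m/s
Q = A × v_mean = 14.6 × 0.9181 = 13.40 m³/s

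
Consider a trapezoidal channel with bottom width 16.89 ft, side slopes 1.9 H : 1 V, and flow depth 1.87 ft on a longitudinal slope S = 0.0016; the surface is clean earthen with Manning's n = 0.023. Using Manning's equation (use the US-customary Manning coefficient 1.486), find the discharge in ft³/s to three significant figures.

131 ft³/s

A = (b + z·y)·y = (16.89 + 1.9×1.87)×1.87 = 38.23 ft²
P = b + 2y√(1+z²) = 16.89 + 2×1.87×√(1+1.9²) = 24.92 ft
R = A/P = 38.23/24.92 = 1.534 ft
Q = (1.486/n)·A·R^(2/3)·S^(1/2) = (1.486/0.023) × 38.23 × 1.534^(2/3) × 0.0016^(1/2) = 131.4 ft³/s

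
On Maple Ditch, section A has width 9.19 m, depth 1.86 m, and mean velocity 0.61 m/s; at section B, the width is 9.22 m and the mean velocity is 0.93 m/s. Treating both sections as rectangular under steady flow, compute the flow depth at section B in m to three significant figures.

Q = A₁V₁ = (9.19×1.86) × 0.61 = 10.43 m³/s
d₂ = Q/(b₂ V₂) = 10.43/(9.22×0.93) = 1.216 m

1.22 m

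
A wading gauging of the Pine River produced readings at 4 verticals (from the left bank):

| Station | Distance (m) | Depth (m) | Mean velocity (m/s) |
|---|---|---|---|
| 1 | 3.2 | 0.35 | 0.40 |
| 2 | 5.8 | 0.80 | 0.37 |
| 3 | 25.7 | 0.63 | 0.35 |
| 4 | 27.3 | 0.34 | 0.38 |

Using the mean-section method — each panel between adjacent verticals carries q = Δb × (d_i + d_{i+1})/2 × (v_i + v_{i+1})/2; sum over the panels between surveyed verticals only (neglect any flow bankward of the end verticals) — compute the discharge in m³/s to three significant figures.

Panel 1-2: Δb = 2.6 m, d̄ = (0.35+0.80)/2 = 0.575, v̄ = (0.40+0.37)/2 = 0.385 → q = 2.6×0.575×0.385 = 0.5756 m³/s
Panel 2-3: Δb = 19.9 m, d̄ = (0.80+0.63)/2 = 0.715, v̄ = (0.37+0.35)/2 = 0.36 → q = 19.9×0.715×0.36 = 5.122 m³/s
Panel 3-4: Δb = 1.6 m, d̄ = (0.63+0.34)/2 = 0.485, v̄ = (0.35+0.38)/2 = 0.365 → q = 1.6×0.485×0.365 = 0.2832 m³/s
Q = Σ q = 5.981 m³/s

5.98 m³/s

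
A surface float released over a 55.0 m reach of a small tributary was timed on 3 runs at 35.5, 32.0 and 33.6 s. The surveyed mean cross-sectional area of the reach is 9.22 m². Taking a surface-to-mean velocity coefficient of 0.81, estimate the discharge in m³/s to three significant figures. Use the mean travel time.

12.2 m³/s

t̄ = (35.5 + 32.0 + 33.6) / 3 = 33.7 s
v_surface = L / t̄ = 55.0 / 33.7 = 1.632 m/s
v_mean = 0.81 × 1.632 = 1.322 m/s
Q = A × v_mean = 9.22 × 1.322 = 12.19 m³/s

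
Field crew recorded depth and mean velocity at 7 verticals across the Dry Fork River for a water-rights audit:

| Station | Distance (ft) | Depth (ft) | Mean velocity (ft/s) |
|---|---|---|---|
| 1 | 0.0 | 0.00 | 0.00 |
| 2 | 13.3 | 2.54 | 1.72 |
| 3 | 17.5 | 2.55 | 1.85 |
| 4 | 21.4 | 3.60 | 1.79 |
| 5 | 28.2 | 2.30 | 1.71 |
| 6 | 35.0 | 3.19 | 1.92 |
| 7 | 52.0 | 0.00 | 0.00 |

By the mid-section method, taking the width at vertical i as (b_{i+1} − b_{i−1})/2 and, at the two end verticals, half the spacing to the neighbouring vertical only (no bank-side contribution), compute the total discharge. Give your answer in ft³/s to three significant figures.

w_2 = (17.5 − 0.0)/2 = 8.75 ft; q_2 = 1.72 × 2.54 × 8.75 = 38.23 ft³/s
w_3 = (21.4 − 13.3)/2 = 4.05 ft; q_3 = 1.85 × 2.55 × 4.05 = 19.11 ft³/s
w_4 = (28.2 − 17.5)/2 = 5.35 ft; q_4 = 1.79 × 3.60 × 5.35 = 34.48 ft³/s
w_5 = (35.0 − 21.4)/2 = 6.8 ft; q_5 = 1.71 × 2.30 × 6.8 = 26.74 ft³/s
w_6 = (52.0 − 28.2)/2 = 11.9 ft; q_6 = 1.92 × 3.19 × 11.9 = 72.89 ft³/s
Stations 1, 7 contribute zero (depth or velocity is 0).
Q = Σ qᵢ = 191.4 ft³/s

191 ft³/s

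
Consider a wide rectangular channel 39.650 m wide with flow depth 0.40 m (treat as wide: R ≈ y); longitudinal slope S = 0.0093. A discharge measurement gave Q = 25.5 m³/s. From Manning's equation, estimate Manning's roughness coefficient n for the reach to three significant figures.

A = b·y = 39.650 × 0.40 = 15.86 m²
Wide channel: R ≈ y = 0.40 m
n = (1/Q)·A·R^(2/3)·S^(1/2) = (1/25.5) × 15.86 × 0.5429 × 0.09644 = 0.03256

0.0326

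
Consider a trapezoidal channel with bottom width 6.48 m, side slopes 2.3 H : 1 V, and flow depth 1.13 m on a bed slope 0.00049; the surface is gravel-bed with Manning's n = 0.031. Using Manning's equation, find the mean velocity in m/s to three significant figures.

A = (b + z·y)·y = (6.48 + 2.3×1.13)×1.13 = 10.26 m²
P = b + 2y√(1+z²) = 6.48 + 2×1.13×√(1+2.3²) = 12.15 m
R = A/P = 10.26/12.15 = 0.8445 m
Q = (1/n)·A·R^(2/3)·S^(1/2) = (1/0.031) × 10.26 × 0.8445^(2/3) × 0.00049^(1/2) = 6.545 m³/s
V = Q/A = 6.545/10.26 = 0.6380 m/s

0.638 m/s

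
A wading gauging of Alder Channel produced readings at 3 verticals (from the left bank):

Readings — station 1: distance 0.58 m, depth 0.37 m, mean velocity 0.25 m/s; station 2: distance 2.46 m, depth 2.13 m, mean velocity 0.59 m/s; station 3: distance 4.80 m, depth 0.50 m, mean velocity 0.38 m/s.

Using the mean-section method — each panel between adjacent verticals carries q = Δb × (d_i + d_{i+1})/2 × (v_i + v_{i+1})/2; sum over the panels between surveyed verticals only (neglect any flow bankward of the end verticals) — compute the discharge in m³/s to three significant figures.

Panel 1-2: Δb = 1.88 m, d̄ = (0.37+2.13)/2 = 1.25, v̄ = (0.25+0.59)/2 = 0.42 → q = 1.88×1.25×0.42 = 0.9870 m³/s
Panel 2-3: Δb = 2.34 m, d̄ = (2.13+0.50)/2 = 1.315, v̄ = (0.59+0.38)/2 = 0.485 → q = 2.34×1.315×0.485 = 1.492 m³/s
Q = Σ q = 2.479 m³/s

2.48 m³/s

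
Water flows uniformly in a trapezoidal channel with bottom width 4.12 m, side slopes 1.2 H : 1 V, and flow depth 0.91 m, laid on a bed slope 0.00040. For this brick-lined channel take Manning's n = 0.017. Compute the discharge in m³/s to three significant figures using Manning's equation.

4.32 m³/s

A = (b + z·y)·y = (4.12 + 1.2×0.91)×0.91 = 4.743 m²
P = b + 2y√(1+z²) = 4.12 + 2×0.91×√(1+1.2²) = 6.963 m
R = A/P = 4.743/6.963 = 0.6812 m
Q = (1/n)·A·R^(2/3)·S^(1/2) = (1/0.017) × 4.743 × 0.6812^(2/3) × 0.00040^(1/2) = 4.320 m³/s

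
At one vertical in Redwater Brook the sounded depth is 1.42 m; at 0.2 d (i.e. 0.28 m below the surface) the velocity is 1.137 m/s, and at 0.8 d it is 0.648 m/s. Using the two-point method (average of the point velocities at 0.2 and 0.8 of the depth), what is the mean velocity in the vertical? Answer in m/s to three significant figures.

0.893 m/s

v̄ = (1.137 + 0.648) / 2 = 0.8925 m/s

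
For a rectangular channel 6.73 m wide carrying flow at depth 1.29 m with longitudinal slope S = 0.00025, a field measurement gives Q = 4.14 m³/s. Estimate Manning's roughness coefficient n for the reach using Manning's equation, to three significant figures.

0.0316

A = b·y = 6.73 × 1.29 = 8.682 m²
P = b + 2y = 6.73 + 2×1.29 = 9.310 m
R = A/P = 8.682/9.310 = 0.9325 m
n = (1/Q)·A·R^(2/3)·S^(1/2) = (1/4.14) × 8.682 × 0.9545 × 0.01581 = 0.03165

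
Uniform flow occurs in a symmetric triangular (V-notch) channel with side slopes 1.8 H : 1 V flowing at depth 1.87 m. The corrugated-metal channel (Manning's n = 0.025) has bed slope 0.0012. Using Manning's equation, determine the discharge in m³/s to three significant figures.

A = z·y² = 1.8×1.87² = 6.294 m²
P = 2y√(1+z²) = 2×1.87×√(1+1.8²) = 7.701 m
R = A/P = 6.294/7.701 = 0.8173 m
Q = (1/n)·A·R^(2/3)·S^(1/2) = (1/0.025) × 6.294 × 0.8173^(2/3) × 0.0012^(1/2) = 7.624 m³/s

7.62 m³/s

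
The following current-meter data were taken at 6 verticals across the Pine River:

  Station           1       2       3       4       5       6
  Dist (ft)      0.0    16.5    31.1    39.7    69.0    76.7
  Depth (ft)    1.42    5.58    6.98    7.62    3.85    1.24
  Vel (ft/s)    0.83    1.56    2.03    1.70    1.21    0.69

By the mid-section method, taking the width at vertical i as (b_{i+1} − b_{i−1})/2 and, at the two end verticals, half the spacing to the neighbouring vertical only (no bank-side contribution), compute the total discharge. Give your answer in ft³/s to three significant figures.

644 ft³/s

w_1 = (16.5 − 0.0)/2 = 8.25 ft; q_1 = 0.83 × 1.42 × 8.25 = 9.723 ft³/s
w_2 = (31.1 − 0.0)/2 = 15.55 ft; q_2 = 1.56 × 5.58 × 15.55 = 135.4 ft³/s
w_3 = (39.7 − 16.5)/2 = 11.6 ft; q_3 = 2.03 × 6.98 × 11.6 = 164.4 ft³/s
w_4 = (69.0 − 31.1)/2 = 18.95 ft; q_4 = 1.70 × 7.62 × 18.95 = 245.5 ft³/s
w_5 = (76.7 − 39.7)/2 = 18.5 ft; q_5 = 1.21 × 3.85 × 18.5 = 86.18 ft³/s
w_6 = (76.7 − 69.0)/2 = 3.85 ft; q_6 = 0.69 × 1.24 × 3.85 = 3.294 ft³/s
Q = Σ qᵢ = 644.4 ft³/s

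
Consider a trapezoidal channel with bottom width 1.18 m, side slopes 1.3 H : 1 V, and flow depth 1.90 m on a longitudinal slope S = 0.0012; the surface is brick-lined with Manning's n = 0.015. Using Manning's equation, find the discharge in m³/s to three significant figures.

15.3 m³/s

A = (b + z·y)·y = (1.18 + 1.3×1.90)×1.90 = 6.935 m²
P = b + 2y√(1+z²) = 1.18 + 2×1.90×√(1+1.3²) = 7.412 m
R = A/P = 6.935/7.412 = 0.9356 m
Q = (1/n)·A·R^(2/3)·S^(1/2) = (1/0.015) × 6.935 × 0.9356^(2/3) × 0.0012^(1/2) = 15.32 m³/s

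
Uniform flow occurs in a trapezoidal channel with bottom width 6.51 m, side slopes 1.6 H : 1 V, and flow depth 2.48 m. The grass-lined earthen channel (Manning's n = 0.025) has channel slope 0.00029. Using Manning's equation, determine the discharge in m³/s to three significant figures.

A = (b + z·y)·y = (6.51 + 1.6×2.48)×2.48 = 25.99 m²
P = b + 2y√(1+z²) = 6.51 + 2×2.48×√(1+1.6²) = 15.87 m
R = A/P = 25.99/15.87 = 1.638 m
Q = (1/n)·A·R^(2/3)·S^(1/2) = (1/0.025) × 25.99 × 1.638^(2/3) × 0.00029^(1/2) = 24.59 m³/s

24.6 m³/s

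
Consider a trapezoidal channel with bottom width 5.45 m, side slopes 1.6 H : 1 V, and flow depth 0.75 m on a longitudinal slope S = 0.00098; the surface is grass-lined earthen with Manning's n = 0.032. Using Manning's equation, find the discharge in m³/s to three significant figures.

3.48 m³/s

A = (b + z·y)·y = (5.45 + 1.6×0.75)×0.75 = 4.988 m²
P = b + 2y√(1+z²) = 5.45 + 2×0.75×√(1+1.6²) = 8.280 m
R = A/P = 4.988/8.280 = 0.6023 m
Q = (1/n)·A·R^(2/3)·S^(1/2) = (1/0.032) × 4.988 × 0.6023^(2/3) × 0.00098^(1/2) = 3.480 m³/s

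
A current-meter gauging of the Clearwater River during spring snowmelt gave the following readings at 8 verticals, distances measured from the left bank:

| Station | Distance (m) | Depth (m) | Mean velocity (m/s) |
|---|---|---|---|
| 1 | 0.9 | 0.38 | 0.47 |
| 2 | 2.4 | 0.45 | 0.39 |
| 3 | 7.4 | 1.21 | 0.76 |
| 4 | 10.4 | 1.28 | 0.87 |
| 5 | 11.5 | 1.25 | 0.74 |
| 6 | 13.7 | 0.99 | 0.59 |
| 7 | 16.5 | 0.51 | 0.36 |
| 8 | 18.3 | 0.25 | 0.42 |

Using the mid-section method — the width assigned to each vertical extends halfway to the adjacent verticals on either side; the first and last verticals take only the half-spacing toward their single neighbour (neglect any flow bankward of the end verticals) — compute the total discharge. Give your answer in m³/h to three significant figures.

36600 m³/h

w_1 = (2.4 − 0.9)/2 = 0.75 m; q_1 = 0.47 × 0.38 × 0.75 = 0.1340 m³/s
w_2 = (7.4 − 0.9)/2 = 3.25 m; q_2 = 0.39 × 0.45 × 3.25 = 0.5704 m³/s
w_3 = (10.4 − 2.4)/2 = 4 m; q_3 = 0.76 × 1.21 × 4 = 3.678 m³/s
w_4 = (11.5 − 7.4)/2 = 2.05 m; q_4 = 0.87 × 1.28 × 2.05 = 2.283 m³/s
w_5 = (13.7 − 10.4)/2 = 1.65 m; q_5 = 0.74 × 1.25 × 1.65 = 1.526 m³/s
w_6 = (16.5 − 11.5)/2 = 2.5 m; q_6 = 0.59 × 0.99 × 2.5 = 1.460 m³/s
w_7 = (18.3 − 13.7)/2 = 2.3 m; q_7 = 0.36 × 0.51 × 2.3 = 0.4223 m³/s
w_8 = (18.3 − 16.5)/2 = 0.9 m; q_8 = 0.42 × 0.25 × 0.9 = 0.09450 m³/s
Q = Σ qᵢ = 10.17 m³/s
= 10.17 × 3600 = 36610 m³/h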